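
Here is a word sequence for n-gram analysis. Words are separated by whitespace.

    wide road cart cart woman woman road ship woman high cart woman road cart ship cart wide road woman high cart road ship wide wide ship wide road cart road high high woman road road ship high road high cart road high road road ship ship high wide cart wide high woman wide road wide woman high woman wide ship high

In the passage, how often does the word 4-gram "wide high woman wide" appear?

Scanning the 58 overlapping 4-gram windows for "wide high woman wide":
  position 50–53: wide high woman wide

1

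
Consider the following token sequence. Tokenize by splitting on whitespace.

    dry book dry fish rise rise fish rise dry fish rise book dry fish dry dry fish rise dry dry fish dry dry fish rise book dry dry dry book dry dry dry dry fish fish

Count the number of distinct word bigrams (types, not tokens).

11

36 tokens → 35 bigram windows in total.
Repeated bigrams (each contributes count−1 duplicates):
  dry dry: 8
  dry fish: 7
  fish rise: 5
  book dry: 4
  dry book: 2
  fish dry: 2
  rise book: 2
  rise dry: 2
24 duplicate windows → 35 − 24 = 11 distinct.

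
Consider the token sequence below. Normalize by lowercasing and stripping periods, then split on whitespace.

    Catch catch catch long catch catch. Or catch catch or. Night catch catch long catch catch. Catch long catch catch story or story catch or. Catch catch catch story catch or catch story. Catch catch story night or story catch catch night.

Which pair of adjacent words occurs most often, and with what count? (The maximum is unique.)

Bigram frequencies (highest first):
  catch catch: 12
  catch or: 4
  catch story: 4
  story catch: 4
  catch long: 3
  long catch: 3
  … (8 more, each ≤ 3)

"catch catch", 12 times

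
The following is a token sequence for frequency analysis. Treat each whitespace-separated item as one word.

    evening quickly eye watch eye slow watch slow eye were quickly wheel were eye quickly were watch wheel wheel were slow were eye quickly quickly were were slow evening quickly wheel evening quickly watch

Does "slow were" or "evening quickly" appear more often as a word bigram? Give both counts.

"evening quickly" (3 vs 1)

"slow were": 1 occurrence
"evening quickly": 3 occurrences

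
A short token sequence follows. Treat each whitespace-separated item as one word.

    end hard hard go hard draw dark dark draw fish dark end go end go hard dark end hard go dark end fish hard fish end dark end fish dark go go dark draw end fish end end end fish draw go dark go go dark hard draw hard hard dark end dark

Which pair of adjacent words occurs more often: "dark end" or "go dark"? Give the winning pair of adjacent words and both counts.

"dark end": 5 occurrences
"go dark": 4 occurrences

"dark end" (5 vs 4)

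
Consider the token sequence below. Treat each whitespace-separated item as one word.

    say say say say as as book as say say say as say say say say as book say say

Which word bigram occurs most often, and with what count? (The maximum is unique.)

Bigram frequencies (highest first):
  say say: 9
  say as: 3
  as book: 2
  as say: 2
  as as: 1
  book as: 1
  … (1 more, each ≤ 1)

"say say", 9 times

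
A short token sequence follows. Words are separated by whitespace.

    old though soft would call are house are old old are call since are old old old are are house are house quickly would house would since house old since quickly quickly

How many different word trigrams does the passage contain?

27

32 tokens → 30 trigram windows in total.
Repeated trigrams (each contributes count−1 duplicates):
  are house are: 2
  are old old: 2
  old old are: 2
3 duplicate windows → 30 − 3 = 27 distinct.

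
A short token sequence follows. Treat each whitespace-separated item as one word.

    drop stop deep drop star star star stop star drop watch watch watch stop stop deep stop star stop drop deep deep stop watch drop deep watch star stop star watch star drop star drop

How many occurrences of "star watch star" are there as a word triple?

1

Scanning the 33 overlapping trigram windows for "star watch star":
  position 30–32: star watch star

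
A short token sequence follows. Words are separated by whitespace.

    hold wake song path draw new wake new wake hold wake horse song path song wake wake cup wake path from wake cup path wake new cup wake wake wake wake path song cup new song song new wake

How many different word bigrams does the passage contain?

39 tokens → 38 bigram windows in total.
Repeated bigrams (each contributes count−1 duplicates):
  wake wake: 4
  new wake: 3
  cup wake: 2
  hold wake: 2
  path song: 2
  song path: 2
  wake cup: 2
  wake new: 2
  … (1 more repeated)
12 duplicate windows → 38 − 12 = 26 distinct.

26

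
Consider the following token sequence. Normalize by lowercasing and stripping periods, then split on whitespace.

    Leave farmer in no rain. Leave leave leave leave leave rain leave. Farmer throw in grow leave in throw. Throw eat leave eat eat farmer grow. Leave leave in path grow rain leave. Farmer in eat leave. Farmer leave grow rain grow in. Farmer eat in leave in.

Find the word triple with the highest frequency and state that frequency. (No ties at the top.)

"leave leave leave", 3 times

Trigram frequencies (highest first):
  leave leave leave: 3
  leave farmer in: 2
  rain leave farmer: 2
  farmer in no: 1
  in no rain: 1
  no rain leave: 1
  … (36 more, each ≤ 1)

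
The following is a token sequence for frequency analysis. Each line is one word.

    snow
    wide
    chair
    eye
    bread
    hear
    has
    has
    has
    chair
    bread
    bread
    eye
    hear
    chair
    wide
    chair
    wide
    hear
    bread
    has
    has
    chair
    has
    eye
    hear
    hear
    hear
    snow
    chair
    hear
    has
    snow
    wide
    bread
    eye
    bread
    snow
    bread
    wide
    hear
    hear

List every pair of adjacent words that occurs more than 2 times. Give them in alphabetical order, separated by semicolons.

Bigram counts meeting the condition (more than 2 times):
  has has: 3
  hear hear: 3

has has; hear hear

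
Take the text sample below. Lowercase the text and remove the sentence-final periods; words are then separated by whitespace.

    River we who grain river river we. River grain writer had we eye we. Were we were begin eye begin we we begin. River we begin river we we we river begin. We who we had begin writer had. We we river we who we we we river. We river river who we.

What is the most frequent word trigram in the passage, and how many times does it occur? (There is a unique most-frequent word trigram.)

Trigram frequencies (highest first):
  we we river: 3
  river we who: 2
  river we river: 2
  writer had we: 2
  we begin river: 2
  begin river we: 2
  … (35 more, each ≤ 2)

"we we river", 3 times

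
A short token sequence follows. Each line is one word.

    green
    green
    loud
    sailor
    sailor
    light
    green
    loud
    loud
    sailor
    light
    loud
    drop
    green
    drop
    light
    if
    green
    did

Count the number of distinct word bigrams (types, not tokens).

19 tokens → 18 bigram windows in total.
Repeated bigrams (each contributes count−1 duplicates):
  green loud: 2
  loud sailor: 2
  sailor light: 2
3 duplicate windows → 18 − 3 = 15 distinct.

15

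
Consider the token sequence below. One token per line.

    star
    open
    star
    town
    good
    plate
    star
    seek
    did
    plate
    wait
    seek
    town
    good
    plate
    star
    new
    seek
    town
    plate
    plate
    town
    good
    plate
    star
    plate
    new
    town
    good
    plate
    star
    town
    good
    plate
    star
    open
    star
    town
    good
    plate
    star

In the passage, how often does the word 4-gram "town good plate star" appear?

Scanning the 38 overlapping 4-gram windows for "town good plate star":
  position 4–7: town good plate star
  position 13–16: town good plate star
  position 22–25: town good plate star
  position 28–31: town good plate star
  position 32–35: town good plate star
  position 38–41: town good plate star

6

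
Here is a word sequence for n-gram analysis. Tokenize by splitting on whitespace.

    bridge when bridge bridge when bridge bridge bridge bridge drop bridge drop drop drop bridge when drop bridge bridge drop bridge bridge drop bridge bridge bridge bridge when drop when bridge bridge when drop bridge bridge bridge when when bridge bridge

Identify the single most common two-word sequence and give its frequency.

Bigram frequencies (highest first):
  bridge bridge: 13
  bridge when: 6
  drop bridge: 6
  when bridge: 4
  bridge drop: 4
  when drop: 3
  … (3 more, each ≤ 2)

"bridge bridge", 13 times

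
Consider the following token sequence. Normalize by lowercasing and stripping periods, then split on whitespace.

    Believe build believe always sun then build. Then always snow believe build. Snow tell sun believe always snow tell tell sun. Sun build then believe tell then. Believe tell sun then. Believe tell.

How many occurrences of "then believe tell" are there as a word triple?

Scanning the 31 overlapping trigram windows for "then believe tell":
  position 24–26: then believe tell
  position 27–29: then believe tell
  position 31–33: then believe tell

3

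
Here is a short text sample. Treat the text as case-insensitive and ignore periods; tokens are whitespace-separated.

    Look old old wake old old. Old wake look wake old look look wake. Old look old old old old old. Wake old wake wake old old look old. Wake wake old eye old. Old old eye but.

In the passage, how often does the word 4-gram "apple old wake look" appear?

Scanning the 35 overlapping 4-gram windows for "apple old wake look":
  (none found)

0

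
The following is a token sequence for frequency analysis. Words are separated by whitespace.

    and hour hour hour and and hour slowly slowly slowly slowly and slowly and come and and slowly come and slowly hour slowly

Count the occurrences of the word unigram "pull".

0

Scanning the 23 tokens for "pull":
  (none found)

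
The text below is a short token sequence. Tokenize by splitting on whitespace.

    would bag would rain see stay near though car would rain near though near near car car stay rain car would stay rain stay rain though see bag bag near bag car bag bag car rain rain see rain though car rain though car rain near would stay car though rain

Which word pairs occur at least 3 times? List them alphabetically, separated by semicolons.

Bigram counts meeting the condition (at least 3 times):
  car rain: 3
  rain though: 3
  stay rain: 3
  though car: 3

car rain; rain though; stay rain; though car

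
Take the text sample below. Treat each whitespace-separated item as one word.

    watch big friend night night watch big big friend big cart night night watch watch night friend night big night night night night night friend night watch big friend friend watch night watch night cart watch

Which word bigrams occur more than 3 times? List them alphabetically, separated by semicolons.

night night; night watch

Bigram counts meeting the condition (more than 3 times):
  night night: 6
  night watch: 4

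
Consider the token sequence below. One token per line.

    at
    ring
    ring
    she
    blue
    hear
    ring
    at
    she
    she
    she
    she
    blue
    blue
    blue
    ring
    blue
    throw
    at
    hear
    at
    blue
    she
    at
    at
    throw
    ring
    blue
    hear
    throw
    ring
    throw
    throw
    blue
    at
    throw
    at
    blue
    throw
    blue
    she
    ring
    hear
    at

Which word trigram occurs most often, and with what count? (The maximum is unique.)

"she she she", 2 times

Trigram frequencies (highest first):
  she she she: 2
  at ring ring: 1
  ring ring she: 1
  ring she blue: 1
  she blue hear: 1
  blue hear ring: 1
  … (35 more, each ≤ 1)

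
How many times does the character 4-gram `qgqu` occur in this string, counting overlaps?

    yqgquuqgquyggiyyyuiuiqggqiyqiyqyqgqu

3

Sliding a length-4 window over the 36 characters (33 positions):
  position 2–5: qgqu
  position 7–10: qgqu
  position 33–36: qgqu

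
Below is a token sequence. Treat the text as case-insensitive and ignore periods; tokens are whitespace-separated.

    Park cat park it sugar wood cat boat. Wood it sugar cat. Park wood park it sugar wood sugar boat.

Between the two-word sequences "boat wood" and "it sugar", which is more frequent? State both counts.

"boat wood": 1 occurrence
"it sugar": 3 occurrences

"it sugar" (3 vs 1)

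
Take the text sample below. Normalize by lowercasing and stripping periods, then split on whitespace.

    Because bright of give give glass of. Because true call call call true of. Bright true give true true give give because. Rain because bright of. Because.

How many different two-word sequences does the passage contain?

20

27 tokens → 26 bigram windows in total.
Repeated bigrams (each contributes count−1 duplicates):
  because bright: 2
  bright of: 2
  call call: 2
  give give: 2
  of because: 2
  true give: 2
6 duplicate windows → 26 − 6 = 20 distinct.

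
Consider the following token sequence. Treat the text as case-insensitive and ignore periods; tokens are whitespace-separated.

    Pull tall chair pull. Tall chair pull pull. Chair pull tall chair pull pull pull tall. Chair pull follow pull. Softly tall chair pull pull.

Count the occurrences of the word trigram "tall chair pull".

5

Scanning the 23 overlapping trigram windows for "tall chair pull":
  position 2–4: tall chair pull
  position 5–7: tall chair pull
  position 11–13: tall chair pull
  position 16–18: tall chair pull
  position 22–24: tall chair pull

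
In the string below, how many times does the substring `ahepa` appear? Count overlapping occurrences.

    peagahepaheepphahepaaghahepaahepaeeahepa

Sliding a length-5 window over the 40 characters (36 positions):
  position 5–9: ahepa
  position 16–20: ahepa
  position 24–28: ahepa
  position 29–33: ahepa
  position 36–40: ahepa

5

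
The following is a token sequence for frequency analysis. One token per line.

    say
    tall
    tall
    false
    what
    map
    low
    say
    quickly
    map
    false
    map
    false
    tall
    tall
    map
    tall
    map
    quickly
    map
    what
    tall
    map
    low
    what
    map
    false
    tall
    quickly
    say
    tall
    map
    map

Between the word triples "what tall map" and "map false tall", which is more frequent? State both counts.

"map false tall" (2 vs 1)

"what tall map": 1 occurrence
"map false tall": 2 occurrences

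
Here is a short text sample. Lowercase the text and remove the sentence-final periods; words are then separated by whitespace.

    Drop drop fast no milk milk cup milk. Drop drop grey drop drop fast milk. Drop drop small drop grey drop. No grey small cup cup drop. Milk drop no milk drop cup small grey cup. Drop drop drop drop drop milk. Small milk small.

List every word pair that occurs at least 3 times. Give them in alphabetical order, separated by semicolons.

drop drop; milk drop

Bigram counts meeting the condition (at least 3 times):
  drop drop: 8
  milk drop: 4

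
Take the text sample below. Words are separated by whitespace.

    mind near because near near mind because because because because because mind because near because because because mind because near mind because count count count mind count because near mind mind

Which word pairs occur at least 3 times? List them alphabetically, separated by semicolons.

Bigram counts meeting the condition (at least 3 times):
  because because: 6
  because near: 4
  mind because: 4
  near mind: 3

because because; because near; mind because; near mind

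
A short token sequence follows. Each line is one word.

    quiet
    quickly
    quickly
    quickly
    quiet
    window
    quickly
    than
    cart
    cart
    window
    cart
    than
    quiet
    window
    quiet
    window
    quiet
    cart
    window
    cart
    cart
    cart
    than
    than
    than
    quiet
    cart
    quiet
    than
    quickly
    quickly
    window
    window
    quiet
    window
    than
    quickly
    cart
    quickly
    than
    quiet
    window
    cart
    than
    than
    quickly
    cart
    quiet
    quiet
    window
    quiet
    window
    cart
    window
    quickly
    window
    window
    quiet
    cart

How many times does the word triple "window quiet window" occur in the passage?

Scanning the 58 overlapping trigram windows for "window quiet window":
  position 15–17: window quiet window
  position 34–36: window quiet window
  position 51–53: window quiet window

3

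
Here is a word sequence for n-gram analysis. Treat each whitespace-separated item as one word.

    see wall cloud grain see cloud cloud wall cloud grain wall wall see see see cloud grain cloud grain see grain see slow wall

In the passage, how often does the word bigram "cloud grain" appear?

4

Scanning the 23 overlapping bigram windows for "cloud grain":
  position 3–4: cloud grain
  position 9–10: cloud grain
  position 16–17: cloud grain
  position 18–19: cloud grain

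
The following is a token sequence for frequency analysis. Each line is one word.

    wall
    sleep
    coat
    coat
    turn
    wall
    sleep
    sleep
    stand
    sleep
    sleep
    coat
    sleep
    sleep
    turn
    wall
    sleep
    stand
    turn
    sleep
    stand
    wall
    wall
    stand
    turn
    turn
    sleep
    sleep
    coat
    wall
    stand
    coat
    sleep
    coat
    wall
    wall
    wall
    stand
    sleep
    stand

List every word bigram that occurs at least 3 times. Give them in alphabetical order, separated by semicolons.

sleep coat; sleep sleep; sleep stand; wall sleep; wall stand; wall wall

Bigram counts meeting the condition (at least 3 times):
  sleep coat: 4
  sleep sleep: 4
  sleep stand: 4
  wall sleep: 3
  wall stand: 3
  wall wall: 3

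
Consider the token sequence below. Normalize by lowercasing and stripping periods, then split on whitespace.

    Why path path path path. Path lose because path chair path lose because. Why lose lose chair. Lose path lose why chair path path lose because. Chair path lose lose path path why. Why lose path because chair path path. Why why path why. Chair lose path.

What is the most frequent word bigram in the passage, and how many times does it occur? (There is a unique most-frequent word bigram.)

Bigram frequencies (highest first):
  path path: 7
  path lose: 5
  chair path: 4
  lose path: 4
  lose because: 3
  path why: 3
  … (13 more, each ≤ 2)

"path path", 7 times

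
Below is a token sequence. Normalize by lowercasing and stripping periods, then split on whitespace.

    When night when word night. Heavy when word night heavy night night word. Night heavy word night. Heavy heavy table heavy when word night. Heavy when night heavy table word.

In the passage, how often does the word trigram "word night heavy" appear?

5

Scanning the 28 overlapping trigram windows for "word night heavy":
  position 4–6: word night heavy
  position 8–10: word night heavy
  position 13–15: word night heavy
  position 16–18: word night heavy
  position 23–25: word night heavy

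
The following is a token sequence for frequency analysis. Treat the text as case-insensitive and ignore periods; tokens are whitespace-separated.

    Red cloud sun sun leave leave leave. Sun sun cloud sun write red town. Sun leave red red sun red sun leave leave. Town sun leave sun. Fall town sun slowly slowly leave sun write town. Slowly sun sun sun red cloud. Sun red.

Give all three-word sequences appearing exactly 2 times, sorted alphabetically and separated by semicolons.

red cloud sun; sun leave leave; town sun leave

Trigram counts meeting the condition (exactly 2 times):
  red cloud sun: 2
  sun leave leave: 2
  town sun leave: 2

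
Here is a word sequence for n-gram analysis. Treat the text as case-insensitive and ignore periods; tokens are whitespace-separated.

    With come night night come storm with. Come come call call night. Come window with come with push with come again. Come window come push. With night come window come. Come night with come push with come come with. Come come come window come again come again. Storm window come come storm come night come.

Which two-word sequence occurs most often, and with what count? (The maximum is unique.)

"with come", 7 times

Bigram frequencies (highest first):
  with come: 7
  come come: 6
  night come: 4
  come window: 4
  window come: 4
  come night: 3
  … (18 more, each ≤ 3)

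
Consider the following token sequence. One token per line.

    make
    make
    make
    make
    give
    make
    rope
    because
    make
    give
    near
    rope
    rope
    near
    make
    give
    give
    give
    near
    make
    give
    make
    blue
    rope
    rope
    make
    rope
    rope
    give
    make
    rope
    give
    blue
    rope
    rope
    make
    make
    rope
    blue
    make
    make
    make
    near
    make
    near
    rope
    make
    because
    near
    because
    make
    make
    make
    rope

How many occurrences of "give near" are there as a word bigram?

2

Scanning the 53 overlapping bigram windows for "give near":
  position 10–11: give near
  position 18–19: give near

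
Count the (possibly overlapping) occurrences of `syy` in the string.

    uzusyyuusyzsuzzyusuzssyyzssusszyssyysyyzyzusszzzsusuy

4

Sliding a length-3 window over the 53 characters (51 positions):
  position 4–6: syy
  position 22–24: syy
  position 34–36: syy
  position 37–39: syy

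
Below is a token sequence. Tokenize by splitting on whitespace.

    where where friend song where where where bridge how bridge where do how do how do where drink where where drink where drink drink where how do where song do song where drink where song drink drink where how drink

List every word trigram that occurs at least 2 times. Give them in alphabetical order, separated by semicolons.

Trigram counts meeting the condition (at least 2 times):
  do how do: 2
  drink drink where: 2
  drink where how: 2
  how do where: 2
  where drink where: 3

do how do; drink drink where; drink where how; how do where; where drink where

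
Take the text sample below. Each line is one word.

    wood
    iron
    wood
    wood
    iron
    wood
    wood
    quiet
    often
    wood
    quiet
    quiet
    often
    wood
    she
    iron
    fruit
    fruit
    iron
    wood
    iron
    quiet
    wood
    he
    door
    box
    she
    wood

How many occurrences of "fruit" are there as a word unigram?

2

Scanning the 28 tokens for "fruit":
  position 17: fruit
  position 18: fruit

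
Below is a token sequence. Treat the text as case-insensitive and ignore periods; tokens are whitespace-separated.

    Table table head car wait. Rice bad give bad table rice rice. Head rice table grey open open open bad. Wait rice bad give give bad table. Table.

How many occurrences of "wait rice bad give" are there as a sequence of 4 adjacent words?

2

Scanning the 25 overlapping 4-gram windows for "wait rice bad give":
  position 5–8: wait rice bad give
  position 21–24: wait rice bad give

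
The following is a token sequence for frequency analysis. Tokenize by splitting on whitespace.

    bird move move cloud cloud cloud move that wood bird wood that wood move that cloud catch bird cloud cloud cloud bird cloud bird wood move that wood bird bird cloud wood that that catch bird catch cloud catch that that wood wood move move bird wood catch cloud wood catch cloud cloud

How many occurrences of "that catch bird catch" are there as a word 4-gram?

1

Scanning the 50 overlapping 4-gram windows for "that catch bird catch":
  position 34–37: that catch bird catch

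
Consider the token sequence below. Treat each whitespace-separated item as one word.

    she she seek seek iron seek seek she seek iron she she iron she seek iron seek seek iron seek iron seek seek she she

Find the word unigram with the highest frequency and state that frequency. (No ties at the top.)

Unigram frequencies (highest first):
  seek: 11
  she: 8
  iron: 6

"seek", 11 times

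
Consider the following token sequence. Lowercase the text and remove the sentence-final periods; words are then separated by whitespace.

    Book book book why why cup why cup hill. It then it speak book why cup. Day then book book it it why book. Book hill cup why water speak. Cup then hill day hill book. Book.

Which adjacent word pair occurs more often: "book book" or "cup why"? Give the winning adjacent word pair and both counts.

"book book": 5 occurrences
"cup why": 2 occurrences

"book book" (5 vs 2)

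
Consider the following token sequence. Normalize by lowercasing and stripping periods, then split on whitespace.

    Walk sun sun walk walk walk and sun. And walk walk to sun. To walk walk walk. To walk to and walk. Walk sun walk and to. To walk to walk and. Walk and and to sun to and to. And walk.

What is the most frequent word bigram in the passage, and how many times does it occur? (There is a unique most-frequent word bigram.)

"walk walk", 6 times

Bigram frequencies (highest first):
  walk walk: 6
  walk and: 4
  and walk: 4
  walk to: 4
  to walk: 4
  to and: 3
  … (10 more, each ≤ 3)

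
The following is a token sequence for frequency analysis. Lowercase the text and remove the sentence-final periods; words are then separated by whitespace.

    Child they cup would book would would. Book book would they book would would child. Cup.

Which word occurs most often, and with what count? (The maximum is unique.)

Unigram frequencies (highest first):
  would: 6
  book: 4
  child: 2
  they: 2
  cup: 2

"would", 6 times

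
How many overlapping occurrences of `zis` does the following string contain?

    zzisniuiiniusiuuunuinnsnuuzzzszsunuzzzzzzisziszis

Sliding a length-3 window over the 49 characters (47 positions):
  position 2–4: zis
  position 41–43: zis
  position 44–46: zis
  position 47–49: zis

4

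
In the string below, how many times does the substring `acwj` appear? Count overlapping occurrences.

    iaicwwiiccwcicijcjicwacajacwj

1

Sliding a length-4 window over the 29 characters (26 positions):
  position 26–29: acwj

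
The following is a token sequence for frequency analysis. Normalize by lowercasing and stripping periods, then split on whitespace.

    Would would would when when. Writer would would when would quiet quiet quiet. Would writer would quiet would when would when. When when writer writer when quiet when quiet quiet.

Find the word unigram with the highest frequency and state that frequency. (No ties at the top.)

Unigram frequencies (highest first):
  would: 10
  when: 9
  quiet: 7
  writer: 4

"would", 10 times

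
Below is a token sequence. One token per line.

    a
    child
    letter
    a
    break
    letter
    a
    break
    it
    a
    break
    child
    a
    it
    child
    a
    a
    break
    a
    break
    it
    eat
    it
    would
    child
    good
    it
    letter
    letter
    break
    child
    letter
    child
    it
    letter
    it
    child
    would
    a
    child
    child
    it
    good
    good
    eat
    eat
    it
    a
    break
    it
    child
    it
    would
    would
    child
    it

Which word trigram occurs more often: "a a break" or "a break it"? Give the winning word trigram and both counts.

"a a break": 1 occurrence
"a break it": 3 occurrences

"a break it" (3 vs 1)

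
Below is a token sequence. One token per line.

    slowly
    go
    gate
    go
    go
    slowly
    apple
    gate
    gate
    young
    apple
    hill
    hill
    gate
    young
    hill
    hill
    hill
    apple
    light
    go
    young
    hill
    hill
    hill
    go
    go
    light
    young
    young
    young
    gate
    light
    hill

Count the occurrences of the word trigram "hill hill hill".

Scanning the 32 overlapping trigram windows for "hill hill hill":
  position 16–18: hill hill hill
  position 23–25: hill hill hill

2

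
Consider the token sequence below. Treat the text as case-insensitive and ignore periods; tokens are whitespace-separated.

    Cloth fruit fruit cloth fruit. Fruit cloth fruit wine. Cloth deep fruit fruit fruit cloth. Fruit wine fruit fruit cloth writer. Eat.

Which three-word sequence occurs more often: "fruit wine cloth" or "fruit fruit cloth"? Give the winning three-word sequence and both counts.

"fruit wine cloth": 1 occurrence
"fruit fruit cloth": 4 occurrences

"fruit fruit cloth" (4 vs 1)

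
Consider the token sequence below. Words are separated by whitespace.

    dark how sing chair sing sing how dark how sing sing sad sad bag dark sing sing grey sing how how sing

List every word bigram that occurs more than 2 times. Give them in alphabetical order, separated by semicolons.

Bigram counts meeting the condition (more than 2 times):
  how sing: 3
  sing sing: 3

how sing; sing sing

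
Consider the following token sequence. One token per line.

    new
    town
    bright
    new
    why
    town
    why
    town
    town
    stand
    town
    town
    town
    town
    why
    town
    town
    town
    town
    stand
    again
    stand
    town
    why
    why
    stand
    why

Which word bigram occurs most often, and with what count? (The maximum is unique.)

"town town", 7 times

Bigram frequencies (highest first):
  town town: 7
  why town: 3
  town why: 3
  town stand: 2
  stand town: 2
  new town: 1
  … (8 more, each ≤ 1)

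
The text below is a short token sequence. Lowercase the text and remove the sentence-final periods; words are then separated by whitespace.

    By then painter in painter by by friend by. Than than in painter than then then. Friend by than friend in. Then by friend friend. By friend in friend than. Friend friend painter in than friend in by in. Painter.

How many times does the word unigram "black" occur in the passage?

0

Scanning the 40 tokens for "black":
  (none found)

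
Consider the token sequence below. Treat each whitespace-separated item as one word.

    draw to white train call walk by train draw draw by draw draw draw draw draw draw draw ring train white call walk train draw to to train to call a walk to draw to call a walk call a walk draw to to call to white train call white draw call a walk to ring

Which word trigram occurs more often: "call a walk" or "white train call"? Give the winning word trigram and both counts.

"call a walk" (4 vs 2)

"call a walk": 4 occurrences
"white train call": 2 occurrences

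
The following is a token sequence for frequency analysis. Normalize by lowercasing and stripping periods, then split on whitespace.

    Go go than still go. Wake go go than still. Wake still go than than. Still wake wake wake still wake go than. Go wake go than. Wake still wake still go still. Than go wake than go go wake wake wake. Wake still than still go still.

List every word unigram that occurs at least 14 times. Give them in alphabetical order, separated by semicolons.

Unigram counts meeting the condition (at least 14 times):
  go: 14
  wake: 14

go; wake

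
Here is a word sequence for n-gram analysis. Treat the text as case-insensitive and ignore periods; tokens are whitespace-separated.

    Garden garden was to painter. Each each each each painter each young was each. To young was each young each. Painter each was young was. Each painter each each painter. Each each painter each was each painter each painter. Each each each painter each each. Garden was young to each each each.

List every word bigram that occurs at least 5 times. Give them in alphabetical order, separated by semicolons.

each each; each painter; painter each

Bigram counts meeting the condition (at least 5 times):
  each each: 10
  each painter: 8
  painter each: 9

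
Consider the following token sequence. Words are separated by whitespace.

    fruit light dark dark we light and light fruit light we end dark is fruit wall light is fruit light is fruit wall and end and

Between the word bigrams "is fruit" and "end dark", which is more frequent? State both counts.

"is fruit" (3 vs 1)

"is fruit": 3 occurrences
"end dark": 1 occurrence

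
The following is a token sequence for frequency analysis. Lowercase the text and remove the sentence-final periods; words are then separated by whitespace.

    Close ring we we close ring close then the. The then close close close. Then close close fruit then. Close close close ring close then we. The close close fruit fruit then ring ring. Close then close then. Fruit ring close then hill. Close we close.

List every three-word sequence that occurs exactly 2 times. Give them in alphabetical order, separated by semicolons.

Trigram counts meeting the condition (exactly 2 times):
  close close close: 2
  close close fruit: 2
  close ring close: 2
  close then close: 2

close close close; close close fruit; close ring close; close then close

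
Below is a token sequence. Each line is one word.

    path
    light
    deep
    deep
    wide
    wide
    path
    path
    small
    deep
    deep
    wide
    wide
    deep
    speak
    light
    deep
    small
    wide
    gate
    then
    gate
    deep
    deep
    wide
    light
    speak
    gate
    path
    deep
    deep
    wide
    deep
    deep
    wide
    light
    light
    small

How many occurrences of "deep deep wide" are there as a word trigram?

Scanning the 36 overlapping trigram windows for "deep deep wide":
  position 3–5: deep deep wide
  position 10–12: deep deep wide
  position 23–25: deep deep wide
  position 30–32: deep deep wide
  position 33–35: deep deep wide

5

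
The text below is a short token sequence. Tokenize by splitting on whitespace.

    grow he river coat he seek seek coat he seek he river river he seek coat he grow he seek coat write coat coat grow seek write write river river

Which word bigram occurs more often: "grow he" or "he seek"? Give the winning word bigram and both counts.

"he seek" (4 vs 2)

"grow he": 2 occurrences
"he seek": 4 occurrences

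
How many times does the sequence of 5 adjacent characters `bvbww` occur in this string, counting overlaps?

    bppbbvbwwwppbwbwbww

1

Sliding a length-5 window over the 19 characters (15 positions):
  position 5–9: bvbww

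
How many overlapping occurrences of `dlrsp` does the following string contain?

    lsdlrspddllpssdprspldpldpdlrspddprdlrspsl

Sliding a length-5 window over the 41 characters (37 positions):
  position 3–7: dlrsp
  position 26–30: dlrsp
  position 35–39: dlrsp

3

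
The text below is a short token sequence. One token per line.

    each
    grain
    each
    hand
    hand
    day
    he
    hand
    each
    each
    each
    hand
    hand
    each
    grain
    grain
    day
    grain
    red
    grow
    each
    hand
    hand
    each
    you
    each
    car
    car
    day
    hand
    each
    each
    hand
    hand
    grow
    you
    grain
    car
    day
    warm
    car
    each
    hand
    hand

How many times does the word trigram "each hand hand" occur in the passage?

Scanning the 42 overlapping trigram windows for "each hand hand":
  position 3–5: each hand hand
  position 11–13: each hand hand
  position 21–23: each hand hand
  position 32–34: each hand hand
  position 42–44: each hand hand

5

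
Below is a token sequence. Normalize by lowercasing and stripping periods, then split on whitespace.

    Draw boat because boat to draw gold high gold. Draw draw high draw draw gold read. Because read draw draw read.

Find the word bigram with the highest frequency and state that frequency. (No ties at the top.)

Bigram frequencies (highest first):
  draw draw: 3
  draw gold: 2
  draw boat: 1
  boat because: 1
  because boat: 1
  boat to: 1
  … (11 more, each ≤ 1)

"draw draw", 3 times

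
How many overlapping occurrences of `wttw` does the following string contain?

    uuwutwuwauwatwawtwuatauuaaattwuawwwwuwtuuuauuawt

0

Sliding a length-4 window over the 48 characters (45 positions):
  (no match at any position)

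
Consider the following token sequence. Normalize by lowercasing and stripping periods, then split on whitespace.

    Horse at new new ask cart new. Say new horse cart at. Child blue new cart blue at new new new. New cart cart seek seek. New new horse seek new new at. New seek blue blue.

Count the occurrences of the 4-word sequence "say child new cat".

Scanning the 34 overlapping 4-gram windows for "say child new cat":
  (none found)

0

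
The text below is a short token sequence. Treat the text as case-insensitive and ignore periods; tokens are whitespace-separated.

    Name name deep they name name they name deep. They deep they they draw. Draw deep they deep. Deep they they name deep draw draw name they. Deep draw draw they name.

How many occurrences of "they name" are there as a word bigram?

Scanning the 31 overlapping bigram windows for "they name":
  position 4–5: they name
  position 7–8: they name
  position 21–22: they name
  position 31–32: they name

4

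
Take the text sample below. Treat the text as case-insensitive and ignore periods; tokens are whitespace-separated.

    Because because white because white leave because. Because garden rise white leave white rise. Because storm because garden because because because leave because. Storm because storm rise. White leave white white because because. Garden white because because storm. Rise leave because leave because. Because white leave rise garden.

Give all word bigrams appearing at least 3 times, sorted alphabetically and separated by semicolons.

Bigram counts meeting the condition (at least 3 times):
  because because: 7
  because garden: 3
  because storm: 4
  because white: 3
  leave because: 4
  white because: 3
  white leave: 4

because because; because garden; because storm; because white; leave because; white because; white leave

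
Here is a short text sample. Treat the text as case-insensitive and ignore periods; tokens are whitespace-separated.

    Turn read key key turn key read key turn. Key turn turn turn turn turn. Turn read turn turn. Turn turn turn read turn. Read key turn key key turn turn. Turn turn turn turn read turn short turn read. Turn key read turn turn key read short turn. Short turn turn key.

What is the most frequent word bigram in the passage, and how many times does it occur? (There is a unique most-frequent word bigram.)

Bigram frequencies (highest first):
  turn turn: 16
  turn read: 6
  turn key: 6
  key turn: 5
  read turn: 5
  read key: 3
  … (5 more, each ≤ 3)

"turn turn", 16 times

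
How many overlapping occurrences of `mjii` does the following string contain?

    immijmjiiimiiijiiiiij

1

Sliding a length-4 window over the 21 characters (18 positions):
  position 6–9: mjii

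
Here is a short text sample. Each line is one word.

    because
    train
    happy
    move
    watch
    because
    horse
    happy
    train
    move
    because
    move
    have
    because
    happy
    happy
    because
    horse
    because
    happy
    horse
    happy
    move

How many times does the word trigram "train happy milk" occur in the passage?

Scanning the 21 overlapping trigram windows for "train happy milk":
  (none found)

0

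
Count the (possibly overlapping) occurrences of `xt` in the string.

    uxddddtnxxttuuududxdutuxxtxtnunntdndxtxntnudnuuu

4

Sliding a length-2 window over the 48 characters (47 positions):
  position 10–11: xt
  position 25–26: xt
  position 27–28: xt
  position 37–38: xt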